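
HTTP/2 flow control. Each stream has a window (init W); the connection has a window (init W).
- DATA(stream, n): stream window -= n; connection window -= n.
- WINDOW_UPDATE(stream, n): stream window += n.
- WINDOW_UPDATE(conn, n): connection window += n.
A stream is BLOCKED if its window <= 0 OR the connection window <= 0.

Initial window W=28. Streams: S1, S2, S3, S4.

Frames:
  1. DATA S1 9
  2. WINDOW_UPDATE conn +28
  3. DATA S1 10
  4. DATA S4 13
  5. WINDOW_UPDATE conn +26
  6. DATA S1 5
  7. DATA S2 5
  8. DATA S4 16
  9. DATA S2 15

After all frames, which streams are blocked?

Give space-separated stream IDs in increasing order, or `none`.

Answer: S4

Derivation:
Op 1: conn=19 S1=19 S2=28 S3=28 S4=28 blocked=[]
Op 2: conn=47 S1=19 S2=28 S3=28 S4=28 blocked=[]
Op 3: conn=37 S1=9 S2=28 S3=28 S4=28 blocked=[]
Op 4: conn=24 S1=9 S2=28 S3=28 S4=15 blocked=[]
Op 5: conn=50 S1=9 S2=28 S3=28 S4=15 blocked=[]
Op 6: conn=45 S1=4 S2=28 S3=28 S4=15 blocked=[]
Op 7: conn=40 S1=4 S2=23 S3=28 S4=15 blocked=[]
Op 8: conn=24 S1=4 S2=23 S3=28 S4=-1 blocked=[4]
Op 9: conn=9 S1=4 S2=8 S3=28 S4=-1 blocked=[4]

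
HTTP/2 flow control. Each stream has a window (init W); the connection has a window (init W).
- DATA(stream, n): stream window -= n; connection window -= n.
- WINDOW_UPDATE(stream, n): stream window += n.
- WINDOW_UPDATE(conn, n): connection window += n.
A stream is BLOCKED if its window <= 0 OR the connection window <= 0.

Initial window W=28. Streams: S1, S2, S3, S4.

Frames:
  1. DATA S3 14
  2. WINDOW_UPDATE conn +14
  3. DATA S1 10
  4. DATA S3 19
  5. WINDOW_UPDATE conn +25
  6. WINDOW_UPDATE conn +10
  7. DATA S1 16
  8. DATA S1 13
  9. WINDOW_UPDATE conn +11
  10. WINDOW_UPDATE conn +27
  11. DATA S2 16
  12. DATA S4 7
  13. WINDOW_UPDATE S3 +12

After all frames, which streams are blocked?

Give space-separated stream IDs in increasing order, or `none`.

Answer: S1

Derivation:
Op 1: conn=14 S1=28 S2=28 S3=14 S4=28 blocked=[]
Op 2: conn=28 S1=28 S2=28 S3=14 S4=28 blocked=[]
Op 3: conn=18 S1=18 S2=28 S3=14 S4=28 blocked=[]
Op 4: conn=-1 S1=18 S2=28 S3=-5 S4=28 blocked=[1, 2, 3, 4]
Op 5: conn=24 S1=18 S2=28 S3=-5 S4=28 blocked=[3]
Op 6: conn=34 S1=18 S2=28 S3=-5 S4=28 blocked=[3]
Op 7: conn=18 S1=2 S2=28 S3=-5 S4=28 blocked=[3]
Op 8: conn=5 S1=-11 S2=28 S3=-5 S4=28 blocked=[1, 3]
Op 9: conn=16 S1=-11 S2=28 S3=-5 S4=28 blocked=[1, 3]
Op 10: conn=43 S1=-11 S2=28 S3=-5 S4=28 blocked=[1, 3]
Op 11: conn=27 S1=-11 S2=12 S3=-5 S4=28 blocked=[1, 3]
Op 12: conn=20 S1=-11 S2=12 S3=-5 S4=21 blocked=[1, 3]
Op 13: conn=20 S1=-11 S2=12 S3=7 S4=21 blocked=[1]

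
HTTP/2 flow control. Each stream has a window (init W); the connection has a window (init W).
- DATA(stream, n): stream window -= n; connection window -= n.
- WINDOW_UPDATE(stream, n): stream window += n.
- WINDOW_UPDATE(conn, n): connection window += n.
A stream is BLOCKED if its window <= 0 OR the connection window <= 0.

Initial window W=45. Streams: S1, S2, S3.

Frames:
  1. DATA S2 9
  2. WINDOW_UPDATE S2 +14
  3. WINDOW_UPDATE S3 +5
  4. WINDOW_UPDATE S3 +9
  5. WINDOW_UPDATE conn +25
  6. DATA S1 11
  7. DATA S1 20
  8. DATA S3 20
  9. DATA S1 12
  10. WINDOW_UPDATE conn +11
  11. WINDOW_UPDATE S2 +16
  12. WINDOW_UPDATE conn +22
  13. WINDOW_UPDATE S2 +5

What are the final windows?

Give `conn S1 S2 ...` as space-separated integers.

Answer: 31 2 71 39

Derivation:
Op 1: conn=36 S1=45 S2=36 S3=45 blocked=[]
Op 2: conn=36 S1=45 S2=50 S3=45 blocked=[]
Op 3: conn=36 S1=45 S2=50 S3=50 blocked=[]
Op 4: conn=36 S1=45 S2=50 S3=59 blocked=[]
Op 5: conn=61 S1=45 S2=50 S3=59 blocked=[]
Op 6: conn=50 S1=34 S2=50 S3=59 blocked=[]
Op 7: conn=30 S1=14 S2=50 S3=59 blocked=[]
Op 8: conn=10 S1=14 S2=50 S3=39 blocked=[]
Op 9: conn=-2 S1=2 S2=50 S3=39 blocked=[1, 2, 3]
Op 10: conn=9 S1=2 S2=50 S3=39 blocked=[]
Op 11: conn=9 S1=2 S2=66 S3=39 blocked=[]
Op 12: conn=31 S1=2 S2=66 S3=39 blocked=[]
Op 13: conn=31 S1=2 S2=71 S3=39 blocked=[]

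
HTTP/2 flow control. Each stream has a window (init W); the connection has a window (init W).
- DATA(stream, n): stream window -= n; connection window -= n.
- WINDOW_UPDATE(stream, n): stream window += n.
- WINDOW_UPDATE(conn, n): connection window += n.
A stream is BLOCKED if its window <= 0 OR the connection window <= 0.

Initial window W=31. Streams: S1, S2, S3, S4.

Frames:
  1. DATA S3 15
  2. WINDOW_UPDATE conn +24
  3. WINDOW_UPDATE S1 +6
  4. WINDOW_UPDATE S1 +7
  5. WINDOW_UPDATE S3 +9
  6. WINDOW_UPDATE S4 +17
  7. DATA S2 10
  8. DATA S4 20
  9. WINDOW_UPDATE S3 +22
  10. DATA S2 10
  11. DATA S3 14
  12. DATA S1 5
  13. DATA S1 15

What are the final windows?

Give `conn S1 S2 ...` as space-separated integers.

Op 1: conn=16 S1=31 S2=31 S3=16 S4=31 blocked=[]
Op 2: conn=40 S1=31 S2=31 S3=16 S4=31 blocked=[]
Op 3: conn=40 S1=37 S2=31 S3=16 S4=31 blocked=[]
Op 4: conn=40 S1=44 S2=31 S3=16 S4=31 blocked=[]
Op 5: conn=40 S1=44 S2=31 S3=25 S4=31 blocked=[]
Op 6: conn=40 S1=44 S2=31 S3=25 S4=48 blocked=[]
Op 7: conn=30 S1=44 S2=21 S3=25 S4=48 blocked=[]
Op 8: conn=10 S1=44 S2=21 S3=25 S4=28 blocked=[]
Op 9: conn=10 S1=44 S2=21 S3=47 S4=28 blocked=[]
Op 10: conn=0 S1=44 S2=11 S3=47 S4=28 blocked=[1, 2, 3, 4]
Op 11: conn=-14 S1=44 S2=11 S3=33 S4=28 blocked=[1, 2, 3, 4]
Op 12: conn=-19 S1=39 S2=11 S3=33 S4=28 blocked=[1, 2, 3, 4]
Op 13: conn=-34 S1=24 S2=11 S3=33 S4=28 blocked=[1, 2, 3, 4]

Answer: -34 24 11 33 28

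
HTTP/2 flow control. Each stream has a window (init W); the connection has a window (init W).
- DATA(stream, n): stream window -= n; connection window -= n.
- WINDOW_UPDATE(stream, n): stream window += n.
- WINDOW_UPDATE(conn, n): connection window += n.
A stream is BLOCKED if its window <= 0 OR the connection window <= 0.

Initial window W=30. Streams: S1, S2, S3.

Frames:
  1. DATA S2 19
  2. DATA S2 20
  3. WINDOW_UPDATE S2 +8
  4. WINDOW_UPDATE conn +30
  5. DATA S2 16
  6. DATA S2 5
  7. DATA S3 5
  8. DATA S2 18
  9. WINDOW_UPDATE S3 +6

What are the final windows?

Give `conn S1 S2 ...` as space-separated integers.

Answer: -23 30 -40 31

Derivation:
Op 1: conn=11 S1=30 S2=11 S3=30 blocked=[]
Op 2: conn=-9 S1=30 S2=-9 S3=30 blocked=[1, 2, 3]
Op 3: conn=-9 S1=30 S2=-1 S3=30 blocked=[1, 2, 3]
Op 4: conn=21 S1=30 S2=-1 S3=30 blocked=[2]
Op 5: conn=5 S1=30 S2=-17 S3=30 blocked=[2]
Op 6: conn=0 S1=30 S2=-22 S3=30 blocked=[1, 2, 3]
Op 7: conn=-5 S1=30 S2=-22 S3=25 blocked=[1, 2, 3]
Op 8: conn=-23 S1=30 S2=-40 S3=25 blocked=[1, 2, 3]
Op 9: conn=-23 S1=30 S2=-40 S3=31 blocked=[1, 2, 3]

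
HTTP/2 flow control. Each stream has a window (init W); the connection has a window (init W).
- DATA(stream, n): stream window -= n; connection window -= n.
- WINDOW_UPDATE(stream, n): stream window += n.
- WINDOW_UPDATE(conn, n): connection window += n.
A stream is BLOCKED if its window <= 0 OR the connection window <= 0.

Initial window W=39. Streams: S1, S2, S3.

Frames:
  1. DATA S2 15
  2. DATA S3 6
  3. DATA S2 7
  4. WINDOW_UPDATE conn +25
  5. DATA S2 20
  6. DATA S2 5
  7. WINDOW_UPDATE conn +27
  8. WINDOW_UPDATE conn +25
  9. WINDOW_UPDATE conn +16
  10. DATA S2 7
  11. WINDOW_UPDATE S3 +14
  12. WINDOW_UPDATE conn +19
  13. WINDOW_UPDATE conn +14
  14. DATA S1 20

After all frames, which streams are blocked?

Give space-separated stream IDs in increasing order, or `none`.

Op 1: conn=24 S1=39 S2=24 S3=39 blocked=[]
Op 2: conn=18 S1=39 S2=24 S3=33 blocked=[]
Op 3: conn=11 S1=39 S2=17 S3=33 blocked=[]
Op 4: conn=36 S1=39 S2=17 S3=33 blocked=[]
Op 5: conn=16 S1=39 S2=-3 S3=33 blocked=[2]
Op 6: conn=11 S1=39 S2=-8 S3=33 blocked=[2]
Op 7: conn=38 S1=39 S2=-8 S3=33 blocked=[2]
Op 8: conn=63 S1=39 S2=-8 S3=33 blocked=[2]
Op 9: conn=79 S1=39 S2=-8 S3=33 blocked=[2]
Op 10: conn=72 S1=39 S2=-15 S3=33 blocked=[2]
Op 11: conn=72 S1=39 S2=-15 S3=47 blocked=[2]
Op 12: conn=91 S1=39 S2=-15 S3=47 blocked=[2]
Op 13: conn=105 S1=39 S2=-15 S3=47 blocked=[2]
Op 14: conn=85 S1=19 S2=-15 S3=47 blocked=[2]

Answer: S2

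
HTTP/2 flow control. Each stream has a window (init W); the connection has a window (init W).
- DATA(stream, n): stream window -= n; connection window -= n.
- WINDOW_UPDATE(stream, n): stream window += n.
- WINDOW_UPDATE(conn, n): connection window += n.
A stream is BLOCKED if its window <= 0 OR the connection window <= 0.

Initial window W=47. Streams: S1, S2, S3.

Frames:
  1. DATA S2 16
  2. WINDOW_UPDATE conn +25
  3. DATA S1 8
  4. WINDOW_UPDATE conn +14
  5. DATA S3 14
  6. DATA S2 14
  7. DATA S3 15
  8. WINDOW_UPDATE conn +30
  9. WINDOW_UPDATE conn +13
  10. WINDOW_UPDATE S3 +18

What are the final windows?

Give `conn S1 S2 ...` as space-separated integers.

Answer: 62 39 17 36

Derivation:
Op 1: conn=31 S1=47 S2=31 S3=47 blocked=[]
Op 2: conn=56 S1=47 S2=31 S3=47 blocked=[]
Op 3: conn=48 S1=39 S2=31 S3=47 blocked=[]
Op 4: conn=62 S1=39 S2=31 S3=47 blocked=[]
Op 5: conn=48 S1=39 S2=31 S3=33 blocked=[]
Op 6: conn=34 S1=39 S2=17 S3=33 blocked=[]
Op 7: conn=19 S1=39 S2=17 S3=18 blocked=[]
Op 8: conn=49 S1=39 S2=17 S3=18 blocked=[]
Op 9: conn=62 S1=39 S2=17 S3=18 blocked=[]
Op 10: conn=62 S1=39 S2=17 S3=36 blocked=[]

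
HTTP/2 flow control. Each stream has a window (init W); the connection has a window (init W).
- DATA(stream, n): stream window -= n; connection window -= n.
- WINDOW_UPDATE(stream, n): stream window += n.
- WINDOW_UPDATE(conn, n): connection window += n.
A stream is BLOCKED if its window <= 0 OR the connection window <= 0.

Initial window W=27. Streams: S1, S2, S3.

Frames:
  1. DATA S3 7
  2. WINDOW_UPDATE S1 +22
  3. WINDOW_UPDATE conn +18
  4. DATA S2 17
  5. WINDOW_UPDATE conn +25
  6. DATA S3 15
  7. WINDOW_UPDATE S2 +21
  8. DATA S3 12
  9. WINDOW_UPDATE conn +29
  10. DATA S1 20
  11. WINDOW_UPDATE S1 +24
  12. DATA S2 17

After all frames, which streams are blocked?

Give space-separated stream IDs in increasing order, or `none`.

Op 1: conn=20 S1=27 S2=27 S3=20 blocked=[]
Op 2: conn=20 S1=49 S2=27 S3=20 blocked=[]
Op 3: conn=38 S1=49 S2=27 S3=20 blocked=[]
Op 4: conn=21 S1=49 S2=10 S3=20 blocked=[]
Op 5: conn=46 S1=49 S2=10 S3=20 blocked=[]
Op 6: conn=31 S1=49 S2=10 S3=5 blocked=[]
Op 7: conn=31 S1=49 S2=31 S3=5 blocked=[]
Op 8: conn=19 S1=49 S2=31 S3=-7 blocked=[3]
Op 9: conn=48 S1=49 S2=31 S3=-7 blocked=[3]
Op 10: conn=28 S1=29 S2=31 S3=-7 blocked=[3]
Op 11: conn=28 S1=53 S2=31 S3=-7 blocked=[3]
Op 12: conn=11 S1=53 S2=14 S3=-7 blocked=[3]

Answer: S3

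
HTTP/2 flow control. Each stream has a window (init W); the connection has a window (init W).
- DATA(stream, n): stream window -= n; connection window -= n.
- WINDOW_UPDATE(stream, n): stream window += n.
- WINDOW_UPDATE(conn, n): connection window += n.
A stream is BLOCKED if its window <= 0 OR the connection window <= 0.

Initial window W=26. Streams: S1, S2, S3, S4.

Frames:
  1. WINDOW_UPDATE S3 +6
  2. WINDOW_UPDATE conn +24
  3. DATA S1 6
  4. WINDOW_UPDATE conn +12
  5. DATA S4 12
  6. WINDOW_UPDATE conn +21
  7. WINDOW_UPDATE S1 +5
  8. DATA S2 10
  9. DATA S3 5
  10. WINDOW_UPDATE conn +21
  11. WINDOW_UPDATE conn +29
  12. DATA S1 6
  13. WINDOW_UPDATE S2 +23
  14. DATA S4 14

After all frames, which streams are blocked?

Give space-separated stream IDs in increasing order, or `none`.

Op 1: conn=26 S1=26 S2=26 S3=32 S4=26 blocked=[]
Op 2: conn=50 S1=26 S2=26 S3=32 S4=26 blocked=[]
Op 3: conn=44 S1=20 S2=26 S3=32 S4=26 blocked=[]
Op 4: conn=56 S1=20 S2=26 S3=32 S4=26 blocked=[]
Op 5: conn=44 S1=20 S2=26 S3=32 S4=14 blocked=[]
Op 6: conn=65 S1=20 S2=26 S3=32 S4=14 blocked=[]
Op 7: conn=65 S1=25 S2=26 S3=32 S4=14 blocked=[]
Op 8: conn=55 S1=25 S2=16 S3=32 S4=14 blocked=[]
Op 9: conn=50 S1=25 S2=16 S3=27 S4=14 blocked=[]
Op 10: conn=71 S1=25 S2=16 S3=27 S4=14 blocked=[]
Op 11: conn=100 S1=25 S2=16 S3=27 S4=14 blocked=[]
Op 12: conn=94 S1=19 S2=16 S3=27 S4=14 blocked=[]
Op 13: conn=94 S1=19 S2=39 S3=27 S4=14 blocked=[]
Op 14: conn=80 S1=19 S2=39 S3=27 S4=0 blocked=[4]

Answer: S4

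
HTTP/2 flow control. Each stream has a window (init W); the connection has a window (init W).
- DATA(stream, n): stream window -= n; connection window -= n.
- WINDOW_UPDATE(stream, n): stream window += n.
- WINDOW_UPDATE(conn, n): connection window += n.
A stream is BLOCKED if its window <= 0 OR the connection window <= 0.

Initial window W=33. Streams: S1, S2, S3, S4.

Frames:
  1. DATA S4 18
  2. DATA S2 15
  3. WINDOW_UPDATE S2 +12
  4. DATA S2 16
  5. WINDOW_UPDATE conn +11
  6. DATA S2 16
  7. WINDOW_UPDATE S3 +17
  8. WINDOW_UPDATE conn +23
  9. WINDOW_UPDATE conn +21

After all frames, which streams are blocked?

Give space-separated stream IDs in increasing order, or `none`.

Op 1: conn=15 S1=33 S2=33 S3=33 S4=15 blocked=[]
Op 2: conn=0 S1=33 S2=18 S3=33 S4=15 blocked=[1, 2, 3, 4]
Op 3: conn=0 S1=33 S2=30 S3=33 S4=15 blocked=[1, 2, 3, 4]
Op 4: conn=-16 S1=33 S2=14 S3=33 S4=15 blocked=[1, 2, 3, 4]
Op 5: conn=-5 S1=33 S2=14 S3=33 S4=15 blocked=[1, 2, 3, 4]
Op 6: conn=-21 S1=33 S2=-2 S3=33 S4=15 blocked=[1, 2, 3, 4]
Op 7: conn=-21 S1=33 S2=-2 S3=50 S4=15 blocked=[1, 2, 3, 4]
Op 8: conn=2 S1=33 S2=-2 S3=50 S4=15 blocked=[2]
Op 9: conn=23 S1=33 S2=-2 S3=50 S4=15 blocked=[2]

Answer: S2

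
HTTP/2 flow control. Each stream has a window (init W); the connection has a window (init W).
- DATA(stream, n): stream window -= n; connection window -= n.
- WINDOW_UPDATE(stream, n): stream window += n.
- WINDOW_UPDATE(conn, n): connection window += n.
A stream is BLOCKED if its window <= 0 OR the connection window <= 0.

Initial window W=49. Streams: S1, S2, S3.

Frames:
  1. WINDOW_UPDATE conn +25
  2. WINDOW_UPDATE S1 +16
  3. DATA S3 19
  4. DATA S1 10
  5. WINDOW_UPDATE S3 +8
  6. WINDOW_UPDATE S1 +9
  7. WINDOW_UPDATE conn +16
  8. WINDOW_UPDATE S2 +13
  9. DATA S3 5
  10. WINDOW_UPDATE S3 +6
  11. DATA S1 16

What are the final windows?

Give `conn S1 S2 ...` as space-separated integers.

Op 1: conn=74 S1=49 S2=49 S3=49 blocked=[]
Op 2: conn=74 S1=65 S2=49 S3=49 blocked=[]
Op 3: conn=55 S1=65 S2=49 S3=30 blocked=[]
Op 4: conn=45 S1=55 S2=49 S3=30 blocked=[]
Op 5: conn=45 S1=55 S2=49 S3=38 blocked=[]
Op 6: conn=45 S1=64 S2=49 S3=38 blocked=[]
Op 7: conn=61 S1=64 S2=49 S3=38 blocked=[]
Op 8: conn=61 S1=64 S2=62 S3=38 blocked=[]
Op 9: conn=56 S1=64 S2=62 S3=33 blocked=[]
Op 10: conn=56 S1=64 S2=62 S3=39 blocked=[]
Op 11: conn=40 S1=48 S2=62 S3=39 blocked=[]

Answer: 40 48 62 39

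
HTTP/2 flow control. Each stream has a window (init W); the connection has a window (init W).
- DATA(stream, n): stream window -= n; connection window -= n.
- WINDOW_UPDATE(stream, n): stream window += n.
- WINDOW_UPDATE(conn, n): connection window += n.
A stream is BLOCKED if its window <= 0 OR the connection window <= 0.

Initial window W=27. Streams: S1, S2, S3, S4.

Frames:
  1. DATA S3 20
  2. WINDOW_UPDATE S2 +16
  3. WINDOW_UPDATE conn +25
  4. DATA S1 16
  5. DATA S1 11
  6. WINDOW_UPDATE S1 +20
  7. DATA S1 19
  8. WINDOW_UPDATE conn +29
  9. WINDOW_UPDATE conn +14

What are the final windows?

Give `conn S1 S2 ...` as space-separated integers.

Answer: 29 1 43 7 27

Derivation:
Op 1: conn=7 S1=27 S2=27 S3=7 S4=27 blocked=[]
Op 2: conn=7 S1=27 S2=43 S3=7 S4=27 blocked=[]
Op 3: conn=32 S1=27 S2=43 S3=7 S4=27 blocked=[]
Op 4: conn=16 S1=11 S2=43 S3=7 S4=27 blocked=[]
Op 5: conn=5 S1=0 S2=43 S3=7 S4=27 blocked=[1]
Op 6: conn=5 S1=20 S2=43 S3=7 S4=27 blocked=[]
Op 7: conn=-14 S1=1 S2=43 S3=7 S4=27 blocked=[1, 2, 3, 4]
Op 8: conn=15 S1=1 S2=43 S3=7 S4=27 blocked=[]
Op 9: conn=29 S1=1 S2=43 S3=7 S4=27 blocked=[]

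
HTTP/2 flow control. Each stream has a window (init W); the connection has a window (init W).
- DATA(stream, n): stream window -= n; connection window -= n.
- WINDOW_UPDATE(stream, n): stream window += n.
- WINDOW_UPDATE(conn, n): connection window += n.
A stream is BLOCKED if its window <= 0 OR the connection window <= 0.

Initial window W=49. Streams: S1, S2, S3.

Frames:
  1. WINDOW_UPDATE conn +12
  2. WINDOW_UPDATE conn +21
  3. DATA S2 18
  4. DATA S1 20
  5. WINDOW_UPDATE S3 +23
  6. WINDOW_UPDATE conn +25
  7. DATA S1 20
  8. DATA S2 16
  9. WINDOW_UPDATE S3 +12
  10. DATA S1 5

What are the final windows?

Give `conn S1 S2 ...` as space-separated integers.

Op 1: conn=61 S1=49 S2=49 S3=49 blocked=[]
Op 2: conn=82 S1=49 S2=49 S3=49 blocked=[]
Op 3: conn=64 S1=49 S2=31 S3=49 blocked=[]
Op 4: conn=44 S1=29 S2=31 S3=49 blocked=[]
Op 5: conn=44 S1=29 S2=31 S3=72 blocked=[]
Op 6: conn=69 S1=29 S2=31 S3=72 blocked=[]
Op 7: conn=49 S1=9 S2=31 S3=72 blocked=[]
Op 8: conn=33 S1=9 S2=15 S3=72 blocked=[]
Op 9: conn=33 S1=9 S2=15 S3=84 blocked=[]
Op 10: conn=28 S1=4 S2=15 S3=84 blocked=[]

Answer: 28 4 15 84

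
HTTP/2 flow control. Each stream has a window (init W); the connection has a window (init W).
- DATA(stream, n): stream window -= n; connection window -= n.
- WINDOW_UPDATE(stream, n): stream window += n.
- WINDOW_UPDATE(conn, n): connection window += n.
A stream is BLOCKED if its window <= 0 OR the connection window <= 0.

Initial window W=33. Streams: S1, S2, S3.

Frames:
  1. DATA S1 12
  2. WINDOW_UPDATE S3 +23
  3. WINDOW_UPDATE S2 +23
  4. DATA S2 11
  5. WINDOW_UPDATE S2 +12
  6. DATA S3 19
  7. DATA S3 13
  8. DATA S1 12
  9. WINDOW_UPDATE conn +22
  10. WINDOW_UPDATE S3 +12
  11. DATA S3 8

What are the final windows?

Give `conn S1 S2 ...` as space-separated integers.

Op 1: conn=21 S1=21 S2=33 S3=33 blocked=[]
Op 2: conn=21 S1=21 S2=33 S3=56 blocked=[]
Op 3: conn=21 S1=21 S2=56 S3=56 blocked=[]
Op 4: conn=10 S1=21 S2=45 S3=56 blocked=[]
Op 5: conn=10 S1=21 S2=57 S3=56 blocked=[]
Op 6: conn=-9 S1=21 S2=57 S3=37 blocked=[1, 2, 3]
Op 7: conn=-22 S1=21 S2=57 S3=24 blocked=[1, 2, 3]
Op 8: conn=-34 S1=9 S2=57 S3=24 blocked=[1, 2, 3]
Op 9: conn=-12 S1=9 S2=57 S3=24 blocked=[1, 2, 3]
Op 10: conn=-12 S1=9 S2=57 S3=36 blocked=[1, 2, 3]
Op 11: conn=-20 S1=9 S2=57 S3=28 blocked=[1, 2, 3]

Answer: -20 9 57 28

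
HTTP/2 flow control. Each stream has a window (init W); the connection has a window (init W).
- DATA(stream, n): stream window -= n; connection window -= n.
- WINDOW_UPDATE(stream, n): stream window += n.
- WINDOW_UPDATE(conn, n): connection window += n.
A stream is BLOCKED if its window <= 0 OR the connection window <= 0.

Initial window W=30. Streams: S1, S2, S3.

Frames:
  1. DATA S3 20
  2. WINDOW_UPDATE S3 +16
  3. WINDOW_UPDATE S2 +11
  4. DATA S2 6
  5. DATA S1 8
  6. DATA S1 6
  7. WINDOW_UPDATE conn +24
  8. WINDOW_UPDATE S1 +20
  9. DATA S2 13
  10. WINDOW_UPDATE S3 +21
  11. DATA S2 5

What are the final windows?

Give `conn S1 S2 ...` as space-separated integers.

Answer: -4 36 17 47

Derivation:
Op 1: conn=10 S1=30 S2=30 S3=10 blocked=[]
Op 2: conn=10 S1=30 S2=30 S3=26 blocked=[]
Op 3: conn=10 S1=30 S2=41 S3=26 blocked=[]
Op 4: conn=4 S1=30 S2=35 S3=26 blocked=[]
Op 5: conn=-4 S1=22 S2=35 S3=26 blocked=[1, 2, 3]
Op 6: conn=-10 S1=16 S2=35 S3=26 blocked=[1, 2, 3]
Op 7: conn=14 S1=16 S2=35 S3=26 blocked=[]
Op 8: conn=14 S1=36 S2=35 S3=26 blocked=[]
Op 9: conn=1 S1=36 S2=22 S3=26 blocked=[]
Op 10: conn=1 S1=36 S2=22 S3=47 blocked=[]
Op 11: conn=-4 S1=36 S2=17 S3=47 blocked=[1, 2, 3]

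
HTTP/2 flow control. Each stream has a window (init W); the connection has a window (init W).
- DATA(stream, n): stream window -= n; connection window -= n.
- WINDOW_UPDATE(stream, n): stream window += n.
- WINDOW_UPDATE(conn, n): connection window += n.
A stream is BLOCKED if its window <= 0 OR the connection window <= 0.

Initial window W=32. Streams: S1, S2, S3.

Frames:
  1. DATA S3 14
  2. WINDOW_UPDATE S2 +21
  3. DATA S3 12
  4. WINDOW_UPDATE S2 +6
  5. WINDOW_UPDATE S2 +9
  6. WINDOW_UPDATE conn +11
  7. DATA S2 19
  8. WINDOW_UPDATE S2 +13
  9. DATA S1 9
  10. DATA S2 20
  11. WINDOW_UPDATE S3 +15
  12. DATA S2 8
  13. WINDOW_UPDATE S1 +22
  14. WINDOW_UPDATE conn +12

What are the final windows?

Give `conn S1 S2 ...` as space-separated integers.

Answer: -27 45 34 21

Derivation:
Op 1: conn=18 S1=32 S2=32 S3=18 blocked=[]
Op 2: conn=18 S1=32 S2=53 S3=18 blocked=[]
Op 3: conn=6 S1=32 S2=53 S3=6 blocked=[]
Op 4: conn=6 S1=32 S2=59 S3=6 blocked=[]
Op 5: conn=6 S1=32 S2=68 S3=6 blocked=[]
Op 6: conn=17 S1=32 S2=68 S3=6 blocked=[]
Op 7: conn=-2 S1=32 S2=49 S3=6 blocked=[1, 2, 3]
Op 8: conn=-2 S1=32 S2=62 S3=6 blocked=[1, 2, 3]
Op 9: conn=-11 S1=23 S2=62 S3=6 blocked=[1, 2, 3]
Op 10: conn=-31 S1=23 S2=42 S3=6 blocked=[1, 2, 3]
Op 11: conn=-31 S1=23 S2=42 S3=21 blocked=[1, 2, 3]
Op 12: conn=-39 S1=23 S2=34 S3=21 blocked=[1, 2, 3]
Op 13: conn=-39 S1=45 S2=34 S3=21 blocked=[1, 2, 3]
Op 14: conn=-27 S1=45 S2=34 S3=21 blocked=[1, 2, 3]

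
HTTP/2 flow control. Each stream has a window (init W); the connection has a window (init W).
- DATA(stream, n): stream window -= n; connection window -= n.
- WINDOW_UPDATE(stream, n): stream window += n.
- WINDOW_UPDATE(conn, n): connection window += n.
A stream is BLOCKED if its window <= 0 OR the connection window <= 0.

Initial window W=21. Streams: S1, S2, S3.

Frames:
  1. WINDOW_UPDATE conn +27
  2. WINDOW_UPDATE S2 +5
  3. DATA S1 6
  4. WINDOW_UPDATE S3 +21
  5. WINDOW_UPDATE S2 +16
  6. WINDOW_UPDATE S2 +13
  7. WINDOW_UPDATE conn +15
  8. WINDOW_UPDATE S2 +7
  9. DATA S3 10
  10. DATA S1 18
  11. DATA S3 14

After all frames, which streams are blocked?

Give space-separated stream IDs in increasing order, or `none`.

Answer: S1

Derivation:
Op 1: conn=48 S1=21 S2=21 S3=21 blocked=[]
Op 2: conn=48 S1=21 S2=26 S3=21 blocked=[]
Op 3: conn=42 S1=15 S2=26 S3=21 blocked=[]
Op 4: conn=42 S1=15 S2=26 S3=42 blocked=[]
Op 5: conn=42 S1=15 S2=42 S3=42 blocked=[]
Op 6: conn=42 S1=15 S2=55 S3=42 blocked=[]
Op 7: conn=57 S1=15 S2=55 S3=42 blocked=[]
Op 8: conn=57 S1=15 S2=62 S3=42 blocked=[]
Op 9: conn=47 S1=15 S2=62 S3=32 blocked=[]
Op 10: conn=29 S1=-3 S2=62 S3=32 blocked=[1]
Op 11: conn=15 S1=-3 S2=62 S3=18 blocked=[1]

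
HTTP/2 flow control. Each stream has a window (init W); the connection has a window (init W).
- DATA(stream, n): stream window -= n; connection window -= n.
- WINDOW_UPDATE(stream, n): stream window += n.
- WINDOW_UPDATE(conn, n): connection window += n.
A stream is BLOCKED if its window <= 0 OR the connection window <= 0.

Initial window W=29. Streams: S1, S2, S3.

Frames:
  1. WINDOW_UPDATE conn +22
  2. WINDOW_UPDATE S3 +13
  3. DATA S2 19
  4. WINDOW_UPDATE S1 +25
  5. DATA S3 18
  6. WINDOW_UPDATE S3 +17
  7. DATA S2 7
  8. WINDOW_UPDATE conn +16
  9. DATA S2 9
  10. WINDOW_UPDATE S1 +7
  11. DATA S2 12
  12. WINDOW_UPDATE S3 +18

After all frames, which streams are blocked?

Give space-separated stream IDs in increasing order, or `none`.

Answer: S2

Derivation:
Op 1: conn=51 S1=29 S2=29 S3=29 blocked=[]
Op 2: conn=51 S1=29 S2=29 S3=42 blocked=[]
Op 3: conn=32 S1=29 S2=10 S3=42 blocked=[]
Op 4: conn=32 S1=54 S2=10 S3=42 blocked=[]
Op 5: conn=14 S1=54 S2=10 S3=24 blocked=[]
Op 6: conn=14 S1=54 S2=10 S3=41 blocked=[]
Op 7: conn=7 S1=54 S2=3 S3=41 blocked=[]
Op 8: conn=23 S1=54 S2=3 S3=41 blocked=[]
Op 9: conn=14 S1=54 S2=-6 S3=41 blocked=[2]
Op 10: conn=14 S1=61 S2=-6 S3=41 blocked=[2]
Op 11: conn=2 S1=61 S2=-18 S3=41 blocked=[2]
Op 12: conn=2 S1=61 S2=-18 S3=59 blocked=[2]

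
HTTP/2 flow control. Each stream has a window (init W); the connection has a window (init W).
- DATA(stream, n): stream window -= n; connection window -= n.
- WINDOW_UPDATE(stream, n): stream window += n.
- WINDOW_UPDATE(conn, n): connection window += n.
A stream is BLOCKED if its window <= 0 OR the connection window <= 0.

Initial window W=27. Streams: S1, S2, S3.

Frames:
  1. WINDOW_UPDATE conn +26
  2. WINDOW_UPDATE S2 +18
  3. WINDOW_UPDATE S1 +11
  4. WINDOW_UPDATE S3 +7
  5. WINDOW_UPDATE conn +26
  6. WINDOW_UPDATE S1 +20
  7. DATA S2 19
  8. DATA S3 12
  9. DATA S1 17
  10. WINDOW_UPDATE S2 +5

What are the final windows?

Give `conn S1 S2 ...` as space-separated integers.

Answer: 31 41 31 22

Derivation:
Op 1: conn=53 S1=27 S2=27 S3=27 blocked=[]
Op 2: conn=53 S1=27 S2=45 S3=27 blocked=[]
Op 3: conn=53 S1=38 S2=45 S3=27 blocked=[]
Op 4: conn=53 S1=38 S2=45 S3=34 blocked=[]
Op 5: conn=79 S1=38 S2=45 S3=34 blocked=[]
Op 6: conn=79 S1=58 S2=45 S3=34 blocked=[]
Op 7: conn=60 S1=58 S2=26 S3=34 blocked=[]
Op 8: conn=48 S1=58 S2=26 S3=22 blocked=[]
Op 9: conn=31 S1=41 S2=26 S3=22 blocked=[]
Op 10: conn=31 S1=41 S2=31 S3=22 blocked=[]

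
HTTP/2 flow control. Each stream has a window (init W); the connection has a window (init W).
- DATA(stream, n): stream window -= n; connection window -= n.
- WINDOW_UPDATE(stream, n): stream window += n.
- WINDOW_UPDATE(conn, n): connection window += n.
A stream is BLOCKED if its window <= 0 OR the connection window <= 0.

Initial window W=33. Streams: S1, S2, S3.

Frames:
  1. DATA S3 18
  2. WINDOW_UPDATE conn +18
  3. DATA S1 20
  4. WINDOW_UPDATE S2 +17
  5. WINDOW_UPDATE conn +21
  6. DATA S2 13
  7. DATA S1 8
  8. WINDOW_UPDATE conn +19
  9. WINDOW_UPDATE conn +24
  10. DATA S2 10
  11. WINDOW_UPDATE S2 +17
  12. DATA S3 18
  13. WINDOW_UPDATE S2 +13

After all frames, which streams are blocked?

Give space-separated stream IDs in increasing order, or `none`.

Answer: S3

Derivation:
Op 1: conn=15 S1=33 S2=33 S3=15 blocked=[]
Op 2: conn=33 S1=33 S2=33 S3=15 blocked=[]
Op 3: conn=13 S1=13 S2=33 S3=15 blocked=[]
Op 4: conn=13 S1=13 S2=50 S3=15 blocked=[]
Op 5: conn=34 S1=13 S2=50 S3=15 blocked=[]
Op 6: conn=21 S1=13 S2=37 S3=15 blocked=[]
Op 7: conn=13 S1=5 S2=37 S3=15 blocked=[]
Op 8: conn=32 S1=5 S2=37 S3=15 blocked=[]
Op 9: conn=56 S1=5 S2=37 S3=15 blocked=[]
Op 10: conn=46 S1=5 S2=27 S3=15 blocked=[]
Op 11: conn=46 S1=5 S2=44 S3=15 blocked=[]
Op 12: conn=28 S1=5 S2=44 S3=-3 blocked=[3]
Op 13: conn=28 S1=5 S2=57 S3=-3 blocked=[3]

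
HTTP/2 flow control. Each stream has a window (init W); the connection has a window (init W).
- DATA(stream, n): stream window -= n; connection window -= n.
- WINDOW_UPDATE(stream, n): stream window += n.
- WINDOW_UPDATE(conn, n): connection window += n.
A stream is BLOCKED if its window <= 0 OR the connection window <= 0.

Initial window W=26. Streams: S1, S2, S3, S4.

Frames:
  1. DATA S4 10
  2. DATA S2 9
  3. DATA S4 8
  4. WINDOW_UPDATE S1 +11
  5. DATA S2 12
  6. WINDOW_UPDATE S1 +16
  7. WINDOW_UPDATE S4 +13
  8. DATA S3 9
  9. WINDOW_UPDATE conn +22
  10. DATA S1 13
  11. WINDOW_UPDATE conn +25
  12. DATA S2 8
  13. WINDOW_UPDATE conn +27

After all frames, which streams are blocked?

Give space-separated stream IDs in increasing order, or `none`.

Answer: S2

Derivation:
Op 1: conn=16 S1=26 S2=26 S3=26 S4=16 blocked=[]
Op 2: conn=7 S1=26 S2=17 S3=26 S4=16 blocked=[]
Op 3: conn=-1 S1=26 S2=17 S3=26 S4=8 blocked=[1, 2, 3, 4]
Op 4: conn=-1 S1=37 S2=17 S3=26 S4=8 blocked=[1, 2, 3, 4]
Op 5: conn=-13 S1=37 S2=5 S3=26 S4=8 blocked=[1, 2, 3, 4]
Op 6: conn=-13 S1=53 S2=5 S3=26 S4=8 blocked=[1, 2, 3, 4]
Op 7: conn=-13 S1=53 S2=5 S3=26 S4=21 blocked=[1, 2, 3, 4]
Op 8: conn=-22 S1=53 S2=5 S3=17 S4=21 blocked=[1, 2, 3, 4]
Op 9: conn=0 S1=53 S2=5 S3=17 S4=21 blocked=[1, 2, 3, 4]
Op 10: conn=-13 S1=40 S2=5 S3=17 S4=21 blocked=[1, 2, 3, 4]
Op 11: conn=12 S1=40 S2=5 S3=17 S4=21 blocked=[]
Op 12: conn=4 S1=40 S2=-3 S3=17 S4=21 blocked=[2]
Op 13: conn=31 S1=40 S2=-3 S3=17 S4=21 blocked=[2]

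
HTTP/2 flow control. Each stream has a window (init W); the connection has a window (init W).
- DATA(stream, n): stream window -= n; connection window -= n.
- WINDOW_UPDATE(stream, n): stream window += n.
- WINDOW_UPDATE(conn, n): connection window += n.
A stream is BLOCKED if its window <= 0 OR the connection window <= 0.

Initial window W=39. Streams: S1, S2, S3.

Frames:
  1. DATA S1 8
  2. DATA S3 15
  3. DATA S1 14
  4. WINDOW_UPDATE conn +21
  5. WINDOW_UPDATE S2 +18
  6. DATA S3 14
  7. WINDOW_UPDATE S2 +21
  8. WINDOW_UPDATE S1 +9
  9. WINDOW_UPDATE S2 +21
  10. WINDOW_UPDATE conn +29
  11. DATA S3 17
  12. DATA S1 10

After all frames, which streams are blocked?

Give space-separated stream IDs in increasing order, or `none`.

Answer: S3

Derivation:
Op 1: conn=31 S1=31 S2=39 S3=39 blocked=[]
Op 2: conn=16 S1=31 S2=39 S3=24 blocked=[]
Op 3: conn=2 S1=17 S2=39 S3=24 blocked=[]
Op 4: conn=23 S1=17 S2=39 S3=24 blocked=[]
Op 5: conn=23 S1=17 S2=57 S3=24 blocked=[]
Op 6: conn=9 S1=17 S2=57 S3=10 blocked=[]
Op 7: conn=9 S1=17 S2=78 S3=10 blocked=[]
Op 8: conn=9 S1=26 S2=78 S3=10 blocked=[]
Op 9: conn=9 S1=26 S2=99 S3=10 blocked=[]
Op 10: conn=38 S1=26 S2=99 S3=10 blocked=[]
Op 11: conn=21 S1=26 S2=99 S3=-7 blocked=[3]
Op 12: conn=11 S1=16 S2=99 S3=-7 blocked=[3]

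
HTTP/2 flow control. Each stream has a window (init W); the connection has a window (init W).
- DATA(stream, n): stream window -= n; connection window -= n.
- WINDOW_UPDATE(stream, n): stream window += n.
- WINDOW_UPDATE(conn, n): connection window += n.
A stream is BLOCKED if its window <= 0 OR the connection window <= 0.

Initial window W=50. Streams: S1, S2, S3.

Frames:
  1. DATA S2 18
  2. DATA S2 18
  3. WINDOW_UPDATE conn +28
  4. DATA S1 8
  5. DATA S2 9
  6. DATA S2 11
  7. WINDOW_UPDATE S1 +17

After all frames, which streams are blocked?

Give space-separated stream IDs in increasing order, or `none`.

Answer: S2

Derivation:
Op 1: conn=32 S1=50 S2=32 S3=50 blocked=[]
Op 2: conn=14 S1=50 S2=14 S3=50 blocked=[]
Op 3: conn=42 S1=50 S2=14 S3=50 blocked=[]
Op 4: conn=34 S1=42 S2=14 S3=50 blocked=[]
Op 5: conn=25 S1=42 S2=5 S3=50 blocked=[]
Op 6: conn=14 S1=42 S2=-6 S3=50 blocked=[2]
Op 7: conn=14 S1=59 S2=-6 S3=50 blocked=[2]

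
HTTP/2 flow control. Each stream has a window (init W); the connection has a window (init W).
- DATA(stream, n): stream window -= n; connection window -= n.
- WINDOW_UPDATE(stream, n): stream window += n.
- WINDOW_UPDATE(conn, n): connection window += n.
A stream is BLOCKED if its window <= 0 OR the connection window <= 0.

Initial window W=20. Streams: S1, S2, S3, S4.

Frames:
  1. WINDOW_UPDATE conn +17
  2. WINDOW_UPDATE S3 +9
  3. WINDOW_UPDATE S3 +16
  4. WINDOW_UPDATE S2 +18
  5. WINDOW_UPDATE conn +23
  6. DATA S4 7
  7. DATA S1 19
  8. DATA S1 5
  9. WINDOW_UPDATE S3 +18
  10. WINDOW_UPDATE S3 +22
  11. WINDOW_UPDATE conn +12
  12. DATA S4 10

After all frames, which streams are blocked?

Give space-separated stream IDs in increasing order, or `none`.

Answer: S1

Derivation:
Op 1: conn=37 S1=20 S2=20 S3=20 S4=20 blocked=[]
Op 2: conn=37 S1=20 S2=20 S3=29 S4=20 blocked=[]
Op 3: conn=37 S1=20 S2=20 S3=45 S4=20 blocked=[]
Op 4: conn=37 S1=20 S2=38 S3=45 S4=20 blocked=[]
Op 5: conn=60 S1=20 S2=38 S3=45 S4=20 blocked=[]
Op 6: conn=53 S1=20 S2=38 S3=45 S4=13 blocked=[]
Op 7: conn=34 S1=1 S2=38 S3=45 S4=13 blocked=[]
Op 8: conn=29 S1=-4 S2=38 S3=45 S4=13 blocked=[1]
Op 9: conn=29 S1=-4 S2=38 S3=63 S4=13 blocked=[1]
Op 10: conn=29 S1=-4 S2=38 S3=85 S4=13 blocked=[1]
Op 11: conn=41 S1=-4 S2=38 S3=85 S4=13 blocked=[1]
Op 12: conn=31 S1=-4 S2=38 S3=85 S4=3 blocked=[1]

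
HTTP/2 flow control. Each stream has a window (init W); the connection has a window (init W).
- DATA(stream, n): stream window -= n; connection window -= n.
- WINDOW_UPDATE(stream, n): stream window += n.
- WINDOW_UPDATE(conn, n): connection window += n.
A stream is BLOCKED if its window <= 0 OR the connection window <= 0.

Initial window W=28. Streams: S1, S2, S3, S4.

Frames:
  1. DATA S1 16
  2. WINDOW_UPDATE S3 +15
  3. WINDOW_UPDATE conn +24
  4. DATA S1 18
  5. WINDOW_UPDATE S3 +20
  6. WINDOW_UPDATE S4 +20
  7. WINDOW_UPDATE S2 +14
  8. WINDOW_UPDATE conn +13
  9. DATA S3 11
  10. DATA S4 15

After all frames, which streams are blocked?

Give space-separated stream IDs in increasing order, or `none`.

Op 1: conn=12 S1=12 S2=28 S3=28 S4=28 blocked=[]
Op 2: conn=12 S1=12 S2=28 S3=43 S4=28 blocked=[]
Op 3: conn=36 S1=12 S2=28 S3=43 S4=28 blocked=[]
Op 4: conn=18 S1=-6 S2=28 S3=43 S4=28 blocked=[1]
Op 5: conn=18 S1=-6 S2=28 S3=63 S4=28 blocked=[1]
Op 6: conn=18 S1=-6 S2=28 S3=63 S4=48 blocked=[1]
Op 7: conn=18 S1=-6 S2=42 S3=63 S4=48 blocked=[1]
Op 8: conn=31 S1=-6 S2=42 S3=63 S4=48 blocked=[1]
Op 9: conn=20 S1=-6 S2=42 S3=52 S4=48 blocked=[1]
Op 10: conn=5 S1=-6 S2=42 S3=52 S4=33 blocked=[1]

Answer: S1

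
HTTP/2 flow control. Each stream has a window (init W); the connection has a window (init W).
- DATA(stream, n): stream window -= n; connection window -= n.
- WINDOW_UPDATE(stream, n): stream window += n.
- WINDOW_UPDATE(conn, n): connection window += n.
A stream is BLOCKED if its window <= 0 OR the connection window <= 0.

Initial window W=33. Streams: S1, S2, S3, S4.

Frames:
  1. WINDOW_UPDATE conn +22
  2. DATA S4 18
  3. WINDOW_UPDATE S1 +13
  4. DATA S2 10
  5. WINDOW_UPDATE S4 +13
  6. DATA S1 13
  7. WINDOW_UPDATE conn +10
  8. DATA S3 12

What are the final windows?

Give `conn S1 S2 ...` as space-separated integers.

Answer: 12 33 23 21 28

Derivation:
Op 1: conn=55 S1=33 S2=33 S3=33 S4=33 blocked=[]
Op 2: conn=37 S1=33 S2=33 S3=33 S4=15 blocked=[]
Op 3: conn=37 S1=46 S2=33 S3=33 S4=15 blocked=[]
Op 4: conn=27 S1=46 S2=23 S3=33 S4=15 blocked=[]
Op 5: conn=27 S1=46 S2=23 S3=33 S4=28 blocked=[]
Op 6: conn=14 S1=33 S2=23 S3=33 S4=28 blocked=[]
Op 7: conn=24 S1=33 S2=23 S3=33 S4=28 blocked=[]
Op 8: conn=12 S1=33 S2=23 S3=21 S4=28 blocked=[]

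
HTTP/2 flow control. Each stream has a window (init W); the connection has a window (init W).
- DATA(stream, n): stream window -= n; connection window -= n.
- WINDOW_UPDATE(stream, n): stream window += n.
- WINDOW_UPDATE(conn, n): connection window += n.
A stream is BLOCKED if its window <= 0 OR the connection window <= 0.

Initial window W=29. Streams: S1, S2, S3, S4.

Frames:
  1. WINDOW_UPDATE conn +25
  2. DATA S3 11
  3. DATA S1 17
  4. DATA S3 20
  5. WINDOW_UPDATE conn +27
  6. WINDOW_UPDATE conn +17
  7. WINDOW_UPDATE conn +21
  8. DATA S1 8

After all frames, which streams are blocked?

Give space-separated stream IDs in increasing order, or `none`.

Answer: S3

Derivation:
Op 1: conn=54 S1=29 S2=29 S3=29 S4=29 blocked=[]
Op 2: conn=43 S1=29 S2=29 S3=18 S4=29 blocked=[]
Op 3: conn=26 S1=12 S2=29 S3=18 S4=29 blocked=[]
Op 4: conn=6 S1=12 S2=29 S3=-2 S4=29 blocked=[3]
Op 5: conn=33 S1=12 S2=29 S3=-2 S4=29 blocked=[3]
Op 6: conn=50 S1=12 S2=29 S3=-2 S4=29 blocked=[3]
Op 7: conn=71 S1=12 S2=29 S3=-2 S4=29 blocked=[3]
Op 8: conn=63 S1=4 S2=29 S3=-2 S4=29 blocked=[3]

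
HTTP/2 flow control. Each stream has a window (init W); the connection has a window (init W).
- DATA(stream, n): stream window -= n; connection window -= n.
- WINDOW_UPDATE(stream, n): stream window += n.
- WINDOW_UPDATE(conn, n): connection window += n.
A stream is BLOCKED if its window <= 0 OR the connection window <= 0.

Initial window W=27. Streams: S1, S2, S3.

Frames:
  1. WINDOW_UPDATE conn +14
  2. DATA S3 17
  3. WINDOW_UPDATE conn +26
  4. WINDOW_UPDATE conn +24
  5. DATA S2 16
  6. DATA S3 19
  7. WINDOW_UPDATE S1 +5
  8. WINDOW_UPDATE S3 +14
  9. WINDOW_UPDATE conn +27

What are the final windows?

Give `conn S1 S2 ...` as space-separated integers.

Op 1: conn=41 S1=27 S2=27 S3=27 blocked=[]
Op 2: conn=24 S1=27 S2=27 S3=10 blocked=[]
Op 3: conn=50 S1=27 S2=27 S3=10 blocked=[]
Op 4: conn=74 S1=27 S2=27 S3=10 blocked=[]
Op 5: conn=58 S1=27 S2=11 S3=10 blocked=[]
Op 6: conn=39 S1=27 S2=11 S3=-9 blocked=[3]
Op 7: conn=39 S1=32 S2=11 S3=-9 blocked=[3]
Op 8: conn=39 S1=32 S2=11 S3=5 blocked=[]
Op 9: conn=66 S1=32 S2=11 S3=5 blocked=[]

Answer: 66 32 11 5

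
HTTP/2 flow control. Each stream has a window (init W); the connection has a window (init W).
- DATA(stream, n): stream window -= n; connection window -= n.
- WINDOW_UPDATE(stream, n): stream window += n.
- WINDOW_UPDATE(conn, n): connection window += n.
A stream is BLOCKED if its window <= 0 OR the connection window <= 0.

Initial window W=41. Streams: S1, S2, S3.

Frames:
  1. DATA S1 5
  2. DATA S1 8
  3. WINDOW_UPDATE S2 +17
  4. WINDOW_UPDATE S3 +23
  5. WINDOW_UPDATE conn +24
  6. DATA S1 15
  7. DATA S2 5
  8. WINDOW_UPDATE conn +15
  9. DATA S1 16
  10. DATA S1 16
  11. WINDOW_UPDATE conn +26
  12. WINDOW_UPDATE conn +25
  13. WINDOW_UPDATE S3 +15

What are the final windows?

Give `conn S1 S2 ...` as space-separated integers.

Answer: 66 -19 53 79

Derivation:
Op 1: conn=36 S1=36 S2=41 S3=41 blocked=[]
Op 2: conn=28 S1=28 S2=41 S3=41 blocked=[]
Op 3: conn=28 S1=28 S2=58 S3=41 blocked=[]
Op 4: conn=28 S1=28 S2=58 S3=64 blocked=[]
Op 5: conn=52 S1=28 S2=58 S3=64 blocked=[]
Op 6: conn=37 S1=13 S2=58 S3=64 blocked=[]
Op 7: conn=32 S1=13 S2=53 S3=64 blocked=[]
Op 8: conn=47 S1=13 S2=53 S3=64 blocked=[]
Op 9: conn=31 S1=-3 S2=53 S3=64 blocked=[1]
Op 10: conn=15 S1=-19 S2=53 S3=64 blocked=[1]
Op 11: conn=41 S1=-19 S2=53 S3=64 blocked=[1]
Op 12: conn=66 S1=-19 S2=53 S3=64 blocked=[1]
Op 13: conn=66 S1=-19 S2=53 S3=79 blocked=[1]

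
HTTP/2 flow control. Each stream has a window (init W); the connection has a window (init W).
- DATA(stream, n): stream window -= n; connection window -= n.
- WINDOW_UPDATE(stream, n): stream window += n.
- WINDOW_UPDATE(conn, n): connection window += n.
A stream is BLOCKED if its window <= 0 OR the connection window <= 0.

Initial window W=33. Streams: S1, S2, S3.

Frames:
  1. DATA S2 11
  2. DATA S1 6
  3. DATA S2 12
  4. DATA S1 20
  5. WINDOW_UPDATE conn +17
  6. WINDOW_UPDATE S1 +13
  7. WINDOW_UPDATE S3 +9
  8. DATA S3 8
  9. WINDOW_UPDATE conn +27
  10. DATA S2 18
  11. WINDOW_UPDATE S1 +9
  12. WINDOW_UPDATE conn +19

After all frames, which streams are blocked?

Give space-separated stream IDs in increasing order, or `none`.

Answer: S2

Derivation:
Op 1: conn=22 S1=33 S2=22 S3=33 blocked=[]
Op 2: conn=16 S1=27 S2=22 S3=33 blocked=[]
Op 3: conn=4 S1=27 S2=10 S3=33 blocked=[]
Op 4: conn=-16 S1=7 S2=10 S3=33 blocked=[1, 2, 3]
Op 5: conn=1 S1=7 S2=10 S3=33 blocked=[]
Op 6: conn=1 S1=20 S2=10 S3=33 blocked=[]
Op 7: conn=1 S1=20 S2=10 S3=42 blocked=[]
Op 8: conn=-7 S1=20 S2=10 S3=34 blocked=[1, 2, 3]
Op 9: conn=20 S1=20 S2=10 S3=34 blocked=[]
Op 10: conn=2 S1=20 S2=-8 S3=34 blocked=[2]
Op 11: conn=2 S1=29 S2=-8 S3=34 blocked=[2]
Op 12: conn=21 S1=29 S2=-8 S3=34 blocked=[2]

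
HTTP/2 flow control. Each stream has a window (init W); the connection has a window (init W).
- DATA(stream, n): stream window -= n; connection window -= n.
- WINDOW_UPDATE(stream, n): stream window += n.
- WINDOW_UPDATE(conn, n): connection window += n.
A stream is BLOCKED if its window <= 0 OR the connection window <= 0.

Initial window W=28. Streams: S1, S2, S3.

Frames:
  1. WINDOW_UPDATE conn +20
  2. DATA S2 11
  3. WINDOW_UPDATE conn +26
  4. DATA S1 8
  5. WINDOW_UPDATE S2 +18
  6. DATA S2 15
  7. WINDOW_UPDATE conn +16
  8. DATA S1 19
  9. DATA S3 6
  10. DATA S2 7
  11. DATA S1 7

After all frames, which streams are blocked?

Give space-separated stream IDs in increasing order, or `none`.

Op 1: conn=48 S1=28 S2=28 S3=28 blocked=[]
Op 2: conn=37 S1=28 S2=17 S3=28 blocked=[]
Op 3: conn=63 S1=28 S2=17 S3=28 blocked=[]
Op 4: conn=55 S1=20 S2=17 S3=28 blocked=[]
Op 5: conn=55 S1=20 S2=35 S3=28 blocked=[]
Op 6: conn=40 S1=20 S2=20 S3=28 blocked=[]
Op 7: conn=56 S1=20 S2=20 S3=28 blocked=[]
Op 8: conn=37 S1=1 S2=20 S3=28 blocked=[]
Op 9: conn=31 S1=1 S2=20 S3=22 blocked=[]
Op 10: conn=24 S1=1 S2=13 S3=22 blocked=[]
Op 11: conn=17 S1=-6 S2=13 S3=22 blocked=[1]

Answer: S1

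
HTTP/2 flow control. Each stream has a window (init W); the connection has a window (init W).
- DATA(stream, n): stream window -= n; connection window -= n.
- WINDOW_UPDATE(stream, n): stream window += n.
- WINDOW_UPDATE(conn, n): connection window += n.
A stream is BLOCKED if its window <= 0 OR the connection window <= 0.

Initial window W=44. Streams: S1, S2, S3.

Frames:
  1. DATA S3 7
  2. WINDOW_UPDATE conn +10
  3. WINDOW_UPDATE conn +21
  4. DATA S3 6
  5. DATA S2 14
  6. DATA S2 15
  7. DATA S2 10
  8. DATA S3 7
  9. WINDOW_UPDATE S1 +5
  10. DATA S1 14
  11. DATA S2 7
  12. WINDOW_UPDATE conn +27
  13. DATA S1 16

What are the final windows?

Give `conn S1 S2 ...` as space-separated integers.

Op 1: conn=37 S1=44 S2=44 S3=37 blocked=[]
Op 2: conn=47 S1=44 S2=44 S3=37 blocked=[]
Op 3: conn=68 S1=44 S2=44 S3=37 blocked=[]
Op 4: conn=62 S1=44 S2=44 S3=31 blocked=[]
Op 5: conn=48 S1=44 S2=30 S3=31 blocked=[]
Op 6: conn=33 S1=44 S2=15 S3=31 blocked=[]
Op 7: conn=23 S1=44 S2=5 S3=31 blocked=[]
Op 8: conn=16 S1=44 S2=5 S3=24 blocked=[]
Op 9: conn=16 S1=49 S2=5 S3=24 blocked=[]
Op 10: conn=2 S1=35 S2=5 S3=24 blocked=[]
Op 11: conn=-5 S1=35 S2=-2 S3=24 blocked=[1, 2, 3]
Op 12: conn=22 S1=35 S2=-2 S3=24 blocked=[2]
Op 13: conn=6 S1=19 S2=-2 S3=24 blocked=[2]

Answer: 6 19 -2 24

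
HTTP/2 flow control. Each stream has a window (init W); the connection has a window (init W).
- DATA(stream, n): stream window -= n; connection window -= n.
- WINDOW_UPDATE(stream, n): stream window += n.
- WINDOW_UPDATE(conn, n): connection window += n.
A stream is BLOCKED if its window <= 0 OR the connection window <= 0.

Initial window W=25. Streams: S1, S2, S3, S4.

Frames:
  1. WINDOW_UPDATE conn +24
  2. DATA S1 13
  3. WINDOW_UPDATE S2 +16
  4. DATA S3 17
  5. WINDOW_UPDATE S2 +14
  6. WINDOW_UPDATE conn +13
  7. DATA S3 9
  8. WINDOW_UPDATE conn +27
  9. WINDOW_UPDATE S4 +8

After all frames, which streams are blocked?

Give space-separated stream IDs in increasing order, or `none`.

Op 1: conn=49 S1=25 S2=25 S3=25 S4=25 blocked=[]
Op 2: conn=36 S1=12 S2=25 S3=25 S4=25 blocked=[]
Op 3: conn=36 S1=12 S2=41 S3=25 S4=25 blocked=[]
Op 4: conn=19 S1=12 S2=41 S3=8 S4=25 blocked=[]
Op 5: conn=19 S1=12 S2=55 S3=8 S4=25 blocked=[]
Op 6: conn=32 S1=12 S2=55 S3=8 S4=25 blocked=[]
Op 7: conn=23 S1=12 S2=55 S3=-1 S4=25 blocked=[3]
Op 8: conn=50 S1=12 S2=55 S3=-1 S4=25 blocked=[3]
Op 9: conn=50 S1=12 S2=55 S3=-1 S4=33 blocked=[3]

Answer: S3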